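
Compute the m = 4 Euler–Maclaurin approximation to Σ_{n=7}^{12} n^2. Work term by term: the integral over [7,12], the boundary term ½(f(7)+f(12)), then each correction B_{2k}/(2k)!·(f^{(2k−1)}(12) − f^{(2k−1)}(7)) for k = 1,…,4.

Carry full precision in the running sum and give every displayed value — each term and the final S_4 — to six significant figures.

S_4 ≈ 559.000

The integral term ∫_7^12 x^2 dx = 461.667.
Boundary: ½(f(7) + f(12)) = ½(49.0000 + 144.000) = 96.5000.
Integral + boundary = 558.167.
Order-1 term: 1/12 · (24.0000 − 14.0000) = 0.833333.
Partial sum through k=1: 559.000.
Order-2 term: −1/720 · (0.00000 − 0.00000) = 0.00000.
Partial sum through k=2: 559.000.
Order-3 term: 1/30240 · (0.00000 − 0.00000) = 0.00000.
Partial sum through k=3: 559.000.
Order-4 term: −1/1209600 · (0.00000 − 0.00000) = 0.00000.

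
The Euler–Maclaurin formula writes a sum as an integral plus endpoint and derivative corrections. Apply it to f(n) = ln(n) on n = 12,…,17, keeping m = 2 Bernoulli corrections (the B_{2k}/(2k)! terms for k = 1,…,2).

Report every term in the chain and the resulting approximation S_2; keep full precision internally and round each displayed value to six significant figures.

S_2 ≈ 16.0028

The integral term ∫_12^17 ln(x) dx = 13.3457.
Endpoint term: (f(12) + f(17))/2 = (2.48491 + 2.83321)/2 = 2.65906.
So far: 16.0048.
Order-1 term: 1/12 · (0.0588235 − 0.0833333) = -0.00204248.
After k=1: 16.0028.
Order-2 term: −1/720 · (0.000407083 − 0.00115741) = 1.04212e-06.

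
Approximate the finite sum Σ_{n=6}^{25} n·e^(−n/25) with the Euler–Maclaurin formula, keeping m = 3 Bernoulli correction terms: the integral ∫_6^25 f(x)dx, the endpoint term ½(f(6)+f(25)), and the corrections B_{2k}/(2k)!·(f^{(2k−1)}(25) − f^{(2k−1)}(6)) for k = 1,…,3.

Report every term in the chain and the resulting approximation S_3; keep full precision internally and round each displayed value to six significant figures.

S_3 ≈ 156.696

The integral term ∫_6^25 x·e^(−x/25) dx = 149.787.
½[f(6) + f(25)] = ½[4.71977 + 9.19699] = 6.95838.
Running total after boundary: 156.746.
Order-1 term: 1/12 · (0.00000 − 0.597837) = -0.0498198.
Running total after k=1: 156.696.
Order-2 term: −1/720 · (0.00117721 − 0.00347375) = 3.18963e-06.
Running total after k=2: 156.696.
Order-3 term: 1/30240 · (3.76709e-06 − 9.58553e-06) = -1.92409e-10.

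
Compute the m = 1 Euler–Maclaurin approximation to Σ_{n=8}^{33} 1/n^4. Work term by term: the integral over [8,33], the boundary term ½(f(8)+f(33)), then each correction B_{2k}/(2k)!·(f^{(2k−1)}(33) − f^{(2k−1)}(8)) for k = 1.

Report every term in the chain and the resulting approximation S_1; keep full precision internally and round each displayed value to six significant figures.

S_1 ≈ 0.000774422

Integral: ∫_8^33 1/x^4 dx = 0.000641766.
½[f(8) + f(33)] = ½[0.000244141 + 8.43226e-07] = 0.000122492.
Integral + boundary = 0.000764258.
k=1: B_{2}/(2)! × [f^{(1)}(33) − f^{(1)}(8)] = 1/12 × (-1.02209e-07 − (-0.000122070)) = 1.01640e-05.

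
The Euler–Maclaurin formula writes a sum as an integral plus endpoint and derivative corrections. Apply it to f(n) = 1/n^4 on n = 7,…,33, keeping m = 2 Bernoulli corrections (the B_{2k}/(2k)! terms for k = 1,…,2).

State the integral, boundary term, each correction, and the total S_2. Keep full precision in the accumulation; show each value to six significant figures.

The integral term ∫_7^33 1/x^4 dx = 0.000962542.
½[f(7) + f(33)] = ½[0.000416493 + 8.43226e-07] = 0.000208668.
Running total after boundary: 0.00117121.
Order-1 term: 1/12 · (-1.02209e-07 − (-0.000237996)) = 1.98245e-05.
Running total after k=1: 0.00119103.
Order-2 term: −1/720 · (-2.81568e-09 − (-0.000145712)) = -2.02374e-07.

S_2 ≈ 0.00119083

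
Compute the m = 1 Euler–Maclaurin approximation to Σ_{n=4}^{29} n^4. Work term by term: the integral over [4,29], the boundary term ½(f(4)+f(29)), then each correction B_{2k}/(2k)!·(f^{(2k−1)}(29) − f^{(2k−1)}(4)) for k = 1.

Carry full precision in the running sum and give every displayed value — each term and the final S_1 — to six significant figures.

∫_4^29 x^4 dx evaluates to 4.10202e+06.
Boundary: ½(f(4) + f(29)) = ½(256.000 + 707281) = 353768.
So far: 4.45579e+06.
k=1: B_{2}/(2)! × [f^{(1)}(29) − f^{(1)}(4)] = 1/12 × (97556.0 − 256.000) = 8108.33.

S_1 ≈ 4.46390e+06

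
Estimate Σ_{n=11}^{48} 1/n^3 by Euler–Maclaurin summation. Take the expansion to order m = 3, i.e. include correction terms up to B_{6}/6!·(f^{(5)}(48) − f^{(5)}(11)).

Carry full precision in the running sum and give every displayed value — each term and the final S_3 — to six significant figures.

S_3 ≈ 0.00431238

Integral: ∫_11^48 1/x^3 dx = 0.00391522.
½[f(11) + f(48)] = ½[0.000751315 + 9.04225e-06] = 0.000380179.
Running total after boundary: 0.00429540.
Order-1 term: 1/12 · (-5.65140e-07 − (-0.000204904)) = 1.70282e-05.
Partial sum through k=1: 0.00431242.
Order-2 term: −1/720 · (-4.90573e-09 − (-3.38684e-05)) = -4.70327e-08.
Partial sum through k=2: 0.00431238.
Order-3 term: 1/30240 · (-8.94274e-11 − (-1.17560e-05)) = 3.88753e-10.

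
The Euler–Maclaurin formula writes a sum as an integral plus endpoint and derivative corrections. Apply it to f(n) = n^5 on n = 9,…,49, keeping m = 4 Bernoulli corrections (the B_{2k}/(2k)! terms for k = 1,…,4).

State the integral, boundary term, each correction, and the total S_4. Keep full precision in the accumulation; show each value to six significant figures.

S_4 ≈ 2.45046e+09

The integral term ∫_9^49 x^5 dx = 2.30679e+09.
½[f(9) + f(49)] = ½[59049.0 + 2.82475e+08] = 1.41267e+08.
Running total after boundary: 2.44806e+09.
Correction k=1: B_{2}/2! · (f^{(1)}(49) − f^{(1)}(9)) = 1/12 · (2.88240e+07 − 32805.0) = 2.39927e+06.
Partial sum through k=1: 2.45046e+09.
Correction k=2: B_{4}/4! · (f^{(3)}(49) − f^{(3)}(9)) = −1/720 · (144060 − 4860.00) = -193.333.
Partial sum through k=2: 2.45046e+09.
Correction k=3: B_{6}/6! · (f^{(5)}(49) − f^{(5)}(9)) = 1/30240 · (120.000 − 120.000) = 0.00000.
Partial sum through k=3: 2.45046e+09.
Correction k=4: B_{8}/8! · (f^{(7)}(49) − f^{(7)}(9)) = −1/1209600 · (0.00000 − 0.00000) = 0.00000.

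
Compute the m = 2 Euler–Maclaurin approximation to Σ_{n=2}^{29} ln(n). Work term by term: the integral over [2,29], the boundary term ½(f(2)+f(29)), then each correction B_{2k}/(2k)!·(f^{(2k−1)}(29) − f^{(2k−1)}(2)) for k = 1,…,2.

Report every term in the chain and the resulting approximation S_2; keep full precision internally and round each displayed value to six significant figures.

The integral term ∫_2^29 ln(x) dx = 69.2653.
Endpoint term: (f(2) + f(29))/2 = (0.693147 + 3.36730)/2 = 2.03022.
So far: 71.2955.
k=1: B_{2}/(2)! × [f^{(1)}(29) − f^{(1)}(2)] = 1/12 × (0.0344828 − 0.500000) = -0.0387931.
After k=1: 71.2567.
k=2: B_{4}/(4)! × [f^{(3)}(29) − f^{(3)}(2)] = −1/720 × (8.20042e-05 − 0.250000) = 0.000347108.

S_2 ≈ 71.2571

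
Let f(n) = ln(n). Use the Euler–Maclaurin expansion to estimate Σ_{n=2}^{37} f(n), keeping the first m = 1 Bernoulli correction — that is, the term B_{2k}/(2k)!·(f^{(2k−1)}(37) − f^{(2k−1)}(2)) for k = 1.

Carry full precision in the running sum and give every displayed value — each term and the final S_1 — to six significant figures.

Integral: ∫_2^37 ln(x) dx = 97.2177.
Endpoint term: (f(2) + f(37))/2 = (0.693147 + 3.61092)/2 = 2.15203.
So far: 99.3697.
k=1: B_{2}/(2)! × [f^{(1)}(37) − f^{(1)}(2)] = 1/12 × (0.0270270 − 0.500000) = -0.0394144.

S_1 ≈ 99.3303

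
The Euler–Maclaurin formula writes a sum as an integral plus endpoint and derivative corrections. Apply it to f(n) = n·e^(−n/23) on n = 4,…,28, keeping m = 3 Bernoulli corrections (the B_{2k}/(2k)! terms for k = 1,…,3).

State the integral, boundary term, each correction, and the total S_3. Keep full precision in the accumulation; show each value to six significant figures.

S_3 ≈ 180.422

Integral: ∫_4^28 x·e^(−x/23) dx = 174.660.
Boundary: ½(f(4) + f(28)) = ½(3.36148 + 8.28804) = 5.82476.
Running total after boundary: 180.485.
Correction k=1: B_{2}/2! · (f^{(1)}(28) − f^{(1)}(4)) = 1/12 · (-0.0643481 − 0.694219) = -0.0632139.
After k=1: 180.422.
Correction k=2: B_{4}/4! · (f^{(3)}(28) − f^{(3)}(4)) = −1/720 · (0.000997457 − 0.00448952) = 4.85009e-06.
After k=2: 180.422.
Correction k=3: B_{6}/6! · (f^{(5)}(28) − f^{(5)}(4)) = 1/30240 · (4.00105e-06 − 1.44929e-05) = -3.46952e-10.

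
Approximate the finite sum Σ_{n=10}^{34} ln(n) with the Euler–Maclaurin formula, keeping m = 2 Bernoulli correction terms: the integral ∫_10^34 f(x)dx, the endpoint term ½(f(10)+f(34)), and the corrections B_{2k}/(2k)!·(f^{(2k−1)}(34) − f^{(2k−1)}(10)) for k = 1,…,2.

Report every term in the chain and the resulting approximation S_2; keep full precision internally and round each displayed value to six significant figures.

S_2 ≈ 75.7790

The integral term ∫_10^34 ln(x) dx = 72.8704.
Endpoint term: (f(10) + f(34))/2 = (2.30259 + 3.52636)/2 = 2.91447.
Running total after boundary: 75.7849.
k=1: B_{2}/(2)! × [f^{(1)}(34) − f^{(1)}(10)] = 1/12 × (0.0294118 − 0.100000) = -0.00588235.
After k=1: 75.7790.
k=2: B_{4}/(4)! × [f^{(3)}(34) − f^{(3)}(10)] = −1/720 × (5.08854e-05 − 0.00200000) = 2.70710e-06.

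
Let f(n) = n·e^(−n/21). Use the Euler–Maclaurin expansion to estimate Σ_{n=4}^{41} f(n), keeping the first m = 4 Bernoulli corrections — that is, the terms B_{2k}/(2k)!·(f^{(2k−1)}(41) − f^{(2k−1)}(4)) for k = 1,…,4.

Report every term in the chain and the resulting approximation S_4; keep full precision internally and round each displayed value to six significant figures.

∫_4^41 x·e^(−x/21) dx evaluates to 249.147.
Boundary: ½(f(4) + f(41)) = ½(3.30626 + 5.81936) = 4.56281.
So far: 253.709.
k=1: B_{2}/(2)! × [f^{(1)}(41) − f^{(1)}(4)] = 1/12 × (-0.135177 − 0.669124) = -0.0670251.
Running total after k=1: 253.642.
k=2: B_{4}/(4)! × [f^{(3)}(41) − f^{(3)}(4)] = −1/720 × (0.000337176 − 0.00526588) = 6.84543e-06.
Running total after k=2: 253.642.
k=3: B_{6}/(6)! × [f^{(5)}(41) − f^{(5)}(4)] = 1/30240 × (2.22421e-06 − 2.04410e-05) = -6.02407e-10.
Running total after k=3: 253.642.
k=4: B_{8}/(8)! × [f^{(7)}(41) − f^{(7)}(4)] = −1/1209600 × (8.35339e-09 − 6.56263e-08) = 4.73487e-14.

S_4 ≈ 253.642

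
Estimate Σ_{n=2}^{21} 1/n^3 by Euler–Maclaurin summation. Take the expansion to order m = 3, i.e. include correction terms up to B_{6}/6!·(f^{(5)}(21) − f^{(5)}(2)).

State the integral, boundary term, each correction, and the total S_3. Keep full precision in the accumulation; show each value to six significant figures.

∫_2^21 1/x^3 dx evaluates to 0.123866.
½[f(2) + f(21)] = ½[0.125000 + 0.000107980] = 0.0625540.
So far: 0.186420.
Order-1 term: 1/12 · (-1.54257e-05 − (-0.187500)) = 0.0156237.
Running total after k=1: 0.202044.
Order-2 term: −1/720 · (-6.99577e-07 − (-0.937500)) = -0.00130208.
Running total after k=2: 0.200742.
Order-3 term: 1/30240 · (-6.66264e-08 − (-9.84375)) = 0.000325521.

S_3 ≈ 0.201067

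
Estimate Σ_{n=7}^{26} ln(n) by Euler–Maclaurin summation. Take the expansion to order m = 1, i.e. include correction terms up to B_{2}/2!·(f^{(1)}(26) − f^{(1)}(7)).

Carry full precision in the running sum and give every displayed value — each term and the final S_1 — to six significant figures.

Integral: ∫_7^26 ln(x) dx = 52.0891.
½[f(7) + f(26)] = ½[1.94591 + 3.25810] = 2.60200.
So far: 54.6911.
Order-1 term: 1/12 · (0.0384615 − 0.142857) = -0.00869963.

S_1 ≈ 54.6824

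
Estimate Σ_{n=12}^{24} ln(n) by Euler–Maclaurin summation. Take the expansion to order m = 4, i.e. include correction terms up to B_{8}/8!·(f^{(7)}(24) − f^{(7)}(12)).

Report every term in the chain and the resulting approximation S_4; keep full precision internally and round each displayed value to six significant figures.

Integral: ∫_12^24 ln(x) dx = 34.4544.
½[f(12) + f(24)] = ½[2.48491 + 3.17805] = 2.83148.
So far: 37.2859.
k=1: B_{2}/(2)! × [f^{(1)}(24) − f^{(1)}(12)] = 1/12 × (0.0416667 − 0.0833333) = -0.00347222.
After k=1: 37.2824.
k=2: B_{4}/(4)! × [f^{(3)}(24) − f^{(3)}(12)] = −1/720 × (0.000144676 − 0.00115741) = 1.40657e-06.
After k=2: 37.2824.
k=3: B_{6}/(6)! × [f^{(5)}(24) − f^{(5)}(12)] = 1/30240 × (3.01408e-06 − 9.64506e-05) = -3.08983e-09.
After k=3: 37.2824.
k=4: B_{8}/(8)! × [f^{(7)}(24) − f^{(7)}(12)] = −1/1209600 × (1.56983e-07 − 2.00939e-05) = 1.64822e-11.

S_4 ≈ 37.2824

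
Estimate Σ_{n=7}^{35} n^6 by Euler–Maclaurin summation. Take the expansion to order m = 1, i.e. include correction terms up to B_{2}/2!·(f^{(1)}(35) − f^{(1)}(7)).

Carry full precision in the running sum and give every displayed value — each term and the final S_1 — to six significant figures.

The integral term ∫_7^35 x^6 dx = 9.19121e+09.
Endpoint term: (f(7) + f(35))/2 = (117649 + 1.83827e+09)/2 = 9.19192e+08.
Integral + boundary = 1.01104e+10.
k=1: B_{2}/(2)! × [f^{(1)}(35) − f^{(1)}(7)] = 1/12 × (3.15131e+08 − 100842) = 2.62525e+07.

S_1 ≈ 1.01367e+10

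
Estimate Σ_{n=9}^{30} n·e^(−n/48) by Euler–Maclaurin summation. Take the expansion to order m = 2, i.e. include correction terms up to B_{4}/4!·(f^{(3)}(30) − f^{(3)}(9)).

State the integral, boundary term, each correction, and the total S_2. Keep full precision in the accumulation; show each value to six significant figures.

Integral: ∫_9^30 x·e^(−x/48) dx = 264.205.
Endpoint term: (f(9) + f(30))/2 = (7.46126 + 16.0578)/2 = 11.7596.
Integral + boundary = 275.964.
Correction k=1: B_{2}/2! · (f^{(1)}(30) − f^{(1)}(9)) = 1/12 · (0.200723 − 0.673586) = -0.0394053.
Running total after k=1: 275.925.
Correction k=2: B_{4}/4! · (f^{(3)}(30) − f^{(3)}(9)) = −1/720 · (0.000551756 − 0.00101200) = 6.39226e-07.

S_2 ≈ 275.925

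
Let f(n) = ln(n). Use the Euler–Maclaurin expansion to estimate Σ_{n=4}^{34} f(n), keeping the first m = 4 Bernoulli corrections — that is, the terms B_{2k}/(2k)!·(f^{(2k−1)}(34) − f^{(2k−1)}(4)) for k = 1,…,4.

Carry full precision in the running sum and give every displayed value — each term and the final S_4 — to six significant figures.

S_4 ≈ 86.7891

The integral term ∫_4^34 ln(x) dx = 84.3511.
Boundary: ½(f(4) + f(34)) = ½(1.38629 + 3.52636) = 2.45633.
So far: 86.8074.
k=1: B_{2}/(2)! × [f^{(1)}(34) − f^{(1)}(4)] = 1/12 × (0.0294118 − 0.250000) = -0.0183824.
Partial sum through k=1: 86.7890.
k=2: B_{4}/(4)! × [f^{(3)}(34) − f^{(3)}(4)] = −1/720 × (5.08854e-05 − 0.0312500) = 4.33321e-05.
Partial sum through k=2: 86.7891.
k=3: B_{6}/(6)! × [f^{(5)}(34) − f^{(5)}(4)] = 1/30240 × (5.28222e-07 − 0.0234375) = -7.75032e-07.
Partial sum through k=3: 86.7891.
k=4: B_{8}/(8)! × [f^{(7)}(34) − f^{(7)}(4)] = −1/1209600 × (1.37082e-08 − 0.0439453) = 3.63304e-08.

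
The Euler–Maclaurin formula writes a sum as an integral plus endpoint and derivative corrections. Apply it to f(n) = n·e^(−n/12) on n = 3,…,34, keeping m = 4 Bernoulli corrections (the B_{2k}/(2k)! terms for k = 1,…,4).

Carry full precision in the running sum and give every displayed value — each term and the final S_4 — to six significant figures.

S_4 ≈ 109.828

The integral term ∫_3^34 x·e^(−x/12) dx = 107.717.
½[f(3) + f(34)] = ½[2.33640 + 1.99976] = 2.16808.
Running total after boundary: 109.886.
Correction k=1: B_{2}/2! · (f^{(1)}(34) − f^{(1)}(3)) = 1/12 · (-0.107830 − 0.584101) = -0.0576609.
Running total after k=1: 109.828.
Correction k=2: B_{4}/4! · (f^{(3)}(34) − f^{(3)}(3)) = −1/720 · (6.80746e-05 − 0.0148729) = 2.05623e-05.
Running total after k=2: 109.828.
Correction k=3: B_{6}/6! · (f^{(5)}(34) − f^{(5)}(3)) = 1/30240 · (6.14563e-06 − 0.000178400) = -5.69624e-09.
Running total after k=3: 109.828.
Correction k=4: B_{8}/8! · (f^{(7)}(34) − f^{(7)}(3)) = −1/1209600 · (8.20730e-08 − 1.76053e-06) = 1.38761e-12.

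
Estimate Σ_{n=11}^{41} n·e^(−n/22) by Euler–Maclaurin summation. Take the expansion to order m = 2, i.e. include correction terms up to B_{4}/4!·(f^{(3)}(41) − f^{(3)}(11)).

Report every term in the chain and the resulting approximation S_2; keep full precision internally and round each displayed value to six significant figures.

S_2 ≈ 231.841

Integral: ∫_11^41 x·e^(−x/22) dx = 225.362.
½[f(11) + f(41)] = ½[6.67184 + 6.35941] = 6.51562.
So far: 231.878.
Order-1 term: 1/12 · (-0.133957 − 0.303265) = -0.0364352.
After k=1: 231.841.
Order-2 term: −1/720 · (0.000364171 − 0.00313291) = 3.84547e-06.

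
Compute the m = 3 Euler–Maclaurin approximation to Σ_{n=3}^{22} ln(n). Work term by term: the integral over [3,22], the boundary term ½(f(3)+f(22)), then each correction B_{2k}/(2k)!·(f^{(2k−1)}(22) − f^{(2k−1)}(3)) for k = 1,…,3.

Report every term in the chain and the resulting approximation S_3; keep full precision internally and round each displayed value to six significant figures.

S_3 ≈ 47.7780

Integral: ∫_3^22 ln(x) dx = 45.7071.
½[f(3) + f(22)] = ½[1.09861 + 3.09104] = 2.09483.
Running total after boundary: 47.8019.
Order-1 term: 1/12 · (0.0454545 − 0.333333) = -0.0239899.
Running total after k=1: 47.7779.
Order-2 term: −1/720 · (0.000187829 − 0.0740741) = 0.000102620.
Running total after k=2: 47.7780.
Order-3 term: 1/30240 · (4.65691e-06 − 0.0987654) = -3.26590e-06.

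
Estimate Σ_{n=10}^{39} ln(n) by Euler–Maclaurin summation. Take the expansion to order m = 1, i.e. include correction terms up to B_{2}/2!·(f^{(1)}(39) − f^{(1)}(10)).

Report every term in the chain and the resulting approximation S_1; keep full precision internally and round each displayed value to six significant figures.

Integral: ∫_10^39 ln(x) dx = 90.8531.
Boundary: ½(f(10) + f(39)) = ½(2.30259 + 3.66356) = 2.98307.
So far: 93.8361.
Correction k=1: B_{2}/2! · (f^{(1)}(39) − f^{(1)}(10)) = 1/12 · (0.0256410 − 0.100000) = -0.00619658.

S_1 ≈ 93.8299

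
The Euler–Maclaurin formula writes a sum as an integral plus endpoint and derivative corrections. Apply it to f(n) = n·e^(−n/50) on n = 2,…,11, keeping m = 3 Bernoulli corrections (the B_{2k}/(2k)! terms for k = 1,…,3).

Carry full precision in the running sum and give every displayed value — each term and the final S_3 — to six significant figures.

S_3 ≈ 55.7202

The integral term ∫_2^11 x·e^(−x/50) dx = 50.3702.
½[f(2) + f(11)] = ½[1.92158 + 8.82771] = 5.37464.
Running total after boundary: 55.7449.
k=1: B_{2}/(2)! × [f^{(1)}(11) − f^{(1)}(2)] = 1/12 × (0.625965 − 0.922358) = -0.0246994.
Partial sum through k=1: 55.7202.
k=2: B_{4}/(4)! × [f^{(3)}(11) − f^{(3)}(2)] = −1/720 × (0.000892401 − 0.00113757) = 3.40519e-07.
Partial sum through k=2: 55.7202.
k=3: B_{6}/(6)! × [f^{(5)}(11) − f^{(5)}(2)] = 1/30240 × (6.13766e-07 − 7.62482e-07) = -4.91786e-12.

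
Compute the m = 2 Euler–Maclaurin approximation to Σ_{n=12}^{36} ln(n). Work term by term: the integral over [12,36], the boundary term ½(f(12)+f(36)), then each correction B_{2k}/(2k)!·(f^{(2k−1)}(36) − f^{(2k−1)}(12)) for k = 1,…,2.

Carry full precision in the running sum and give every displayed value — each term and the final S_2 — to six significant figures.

S_2 ≈ 78.2174

∫_12^36 ln(x) dx evaluates to 75.1878.
Endpoint term: (f(12) + f(36))/2 = (2.48491 + 3.58352)/2 = 3.03421.
Integral + boundary = 78.2220.
Order-1 term: 1/12 · (0.0277778 − 0.0833333) = -0.00462963.
Partial sum through k=1: 78.2174.
Order-2 term: −1/720 · (4.28669e-05 − 0.00115741) = 1.54797e-06.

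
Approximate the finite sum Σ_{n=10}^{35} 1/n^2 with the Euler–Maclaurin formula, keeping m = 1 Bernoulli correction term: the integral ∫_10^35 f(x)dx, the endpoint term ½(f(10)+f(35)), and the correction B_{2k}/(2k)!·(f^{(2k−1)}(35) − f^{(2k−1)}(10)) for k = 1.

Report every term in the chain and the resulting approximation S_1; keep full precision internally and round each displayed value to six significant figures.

Integral: ∫_10^35 1/x^2 dx = 0.0714286.
½[f(10) + f(35)] = ½[0.0100000 + 0.000816327] = 0.00540816.
Integral + boundary = 0.0768367.
Correction k=1: B_{2}/2! · (f^{(1)}(35) − f^{(1)}(10)) = 1/12 · (-4.66472e-05 − (-0.00200000)) = 0.000162779.

S_1 ≈ 0.0769995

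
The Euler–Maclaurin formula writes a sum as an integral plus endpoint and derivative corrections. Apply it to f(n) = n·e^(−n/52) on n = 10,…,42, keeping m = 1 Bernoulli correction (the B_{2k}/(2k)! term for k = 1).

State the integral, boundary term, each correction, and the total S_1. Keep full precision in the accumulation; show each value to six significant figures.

∫_10^42 x·e^(−x/52) dx evaluates to 480.481.
Boundary: ½(f(10) + f(42)) = ½(8.25053 + 18.7272) = 13.4889.
So far: 493.970.
k=1: B_{2}/(2)! × [f^{(1)}(42) − f^{(1)}(10)] = 1/12 × (0.0857473 − 0.666389) = -0.0483868.

S_1 ≈ 493.921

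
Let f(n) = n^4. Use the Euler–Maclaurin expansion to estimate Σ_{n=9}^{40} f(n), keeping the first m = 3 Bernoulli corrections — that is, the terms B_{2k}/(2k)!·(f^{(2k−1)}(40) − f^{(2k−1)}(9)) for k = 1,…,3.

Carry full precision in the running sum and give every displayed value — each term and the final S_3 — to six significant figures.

∫_9^40 x^4 dx evaluates to 2.04682e+07.
Boundary: ½(f(9) + f(40)) = ½(6561.00 + 2.56000e+06) = 1.28328e+06.
Integral + boundary = 2.17515e+07.
Correction k=1: B_{2}/2! · (f^{(1)}(40) − f^{(1)}(9)) = 1/12 · (256000 − 2916.00) = 21090.3.
Running total after k=1: 2.17726e+07.
Correction k=2: B_{4}/4! · (f^{(3)}(40) − f^{(3)}(9)) = −1/720 · (960.000 − 216.000) = -1.03333.
Running total after k=2: 2.17726e+07.
Correction k=3: B_{6}/6! · (f^{(5)}(40) − f^{(5)}(9)) = 1/30240 · (0.00000 − 0.00000) = 0.00000.

S_3 ≈ 2.17726e+07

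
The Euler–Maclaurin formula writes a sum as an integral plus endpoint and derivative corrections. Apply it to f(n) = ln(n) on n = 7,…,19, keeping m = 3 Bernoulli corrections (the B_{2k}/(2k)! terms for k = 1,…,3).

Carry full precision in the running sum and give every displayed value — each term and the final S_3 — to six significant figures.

Integral: ∫_7^19 ln(x) dx = 30.3230.
½[f(7) + f(19)] = ½[1.94591 + 2.94444] = 2.44517.
Running total after boundary: 32.7681.
Correction k=1: B_{2}/2! · (f^{(1)}(19) − f^{(1)}(7)) = 1/12 · (0.0526316 − 0.142857) = -0.00751880.
After k=1: 32.7606.
Correction k=2: B_{4}/4! · (f^{(3)}(19) − f^{(3)}(7)) = −1/720 · (0.000291588 − 0.00583090) = 7.69349e-06.
After k=2: 32.7606.
Correction k=3: B_{6}/6! · (f^{(5)}(19) − f^{(5)}(7)) = 1/30240 · (9.69267e-06 − 0.00142798) = -4.69009e-08.

S_3 ≈ 32.7606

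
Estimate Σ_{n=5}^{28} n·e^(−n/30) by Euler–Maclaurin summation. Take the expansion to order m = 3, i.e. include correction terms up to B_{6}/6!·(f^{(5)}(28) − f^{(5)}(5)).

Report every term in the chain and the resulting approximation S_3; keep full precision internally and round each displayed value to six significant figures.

S_3 ≈ 212.132

The integral term ∫_5^28 x·e^(−x/30) dx = 204.567.
½[f(5) + f(28)] = ½[4.23241 + 11.0107] = 7.62157.
Integral + boundary = 212.189.
Order-1 term: 1/12 · (0.0262160 − 0.705401) = -0.0565988.
After k=1: 212.132.
Order-2 term: −1/720 · (0.000902997 − 0.00266485) = 2.44702e-06.
After k=2: 212.132.
Order-3 term: 1/30240 · (1.97429e-06 − 5.05102e-06) = -1.01744e-10.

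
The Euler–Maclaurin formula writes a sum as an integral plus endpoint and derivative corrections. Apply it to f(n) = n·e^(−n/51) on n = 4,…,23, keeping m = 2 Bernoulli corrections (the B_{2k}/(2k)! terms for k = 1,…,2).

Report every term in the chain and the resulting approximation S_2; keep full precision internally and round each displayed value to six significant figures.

Integral: ∫_4^23 x·e^(−x/51) dx = 189.356.
Boundary: ½(f(4) + f(23)) = ½(3.69826 + 14.6511) = 9.17467.
Integral + boundary = 198.530.
Order-1 term: 1/12 · (0.349727 − 0.852051) = -0.0418603.
Running total after k=1: 198.488.
Order-2 term: −1/720 · (0.000624273 − 0.00103852) = 5.75338e-07.

S_2 ≈ 198.488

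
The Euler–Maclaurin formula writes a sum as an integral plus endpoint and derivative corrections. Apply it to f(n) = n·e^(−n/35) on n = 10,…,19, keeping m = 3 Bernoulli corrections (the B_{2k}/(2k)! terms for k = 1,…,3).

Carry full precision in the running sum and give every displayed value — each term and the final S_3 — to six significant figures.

The integral term ∫_10^19 x·e^(−x/35) dx = 85.3249.
Endpoint term: (f(10) + f(19))/2 = (7.51477 + 11.0406)/2 = 9.27770.
Integral + boundary = 94.6026.
k=1: B_{2}/(2)! × [f^{(1)}(19) − f^{(1)}(10)] = 1/12 × (0.265639 − 0.536769) = -0.0225942.
Running total after k=1: 94.5800.
k=2: B_{4}/(4)! × [f^{(3)}(19) − f^{(3)}(10)] = −1/720 × (0.00116556 − 0.00166508) = 6.93780e-07.
Running total after k=2: 94.5800.
k=3: B_{6}/(6)! × [f^{(5)}(19) − f^{(5)}(10)] = 1/30240 × (1.72594e-06 − 2.36080e-06) = -2.09943e-11.

S_3 ≈ 94.5800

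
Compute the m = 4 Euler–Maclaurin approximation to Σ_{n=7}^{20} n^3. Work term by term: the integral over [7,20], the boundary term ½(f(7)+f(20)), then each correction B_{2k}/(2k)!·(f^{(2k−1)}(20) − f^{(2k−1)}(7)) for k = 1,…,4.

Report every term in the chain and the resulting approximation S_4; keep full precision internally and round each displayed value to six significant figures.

S_4 ≈ 43659.0

The integral term ∫_7^20 x^3 dx = 39399.8.
½[f(7) + f(20)] = ½[343.000 + 8000.00] = 4171.50.
Running total after boundary: 43571.2.
k=1: B_{2}/(2)! × [f^{(1)}(20) − f^{(1)}(7)] = 1/12 × (1200.00 − 147.000) = 87.7500.
Partial sum through k=1: 43659.0.
k=2: B_{4}/(4)! × [f^{(3)}(20) − f^{(3)}(7)] = −1/720 × (6.00000 − 6.00000) = 0.00000.
Partial sum through k=2: 43659.0.
k=3: B_{6}/(6)! × [f^{(5)}(20) − f^{(5)}(7)] = 1/30240 × (0.00000 − 0.00000) = 0.00000.
Partial sum through k=3: 43659.0.
k=4: B_{8}/(8)! × [f^{(7)}(20) − f^{(7)}(7)] = −1/1209600 × (0.00000 − 0.00000) = 0.00000.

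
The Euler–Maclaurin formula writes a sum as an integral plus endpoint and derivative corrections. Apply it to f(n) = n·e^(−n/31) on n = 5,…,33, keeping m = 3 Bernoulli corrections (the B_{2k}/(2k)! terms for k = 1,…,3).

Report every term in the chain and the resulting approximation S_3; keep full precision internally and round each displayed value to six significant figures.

S_3 ≈ 273.252

Integral: ∫_5^33 x·e^(−x/31) dx = 265.495.
Boundary: ½(f(5) + f(33)) = ½(4.25522 + 11.3815) = 7.81837.
So far: 273.313.
Order-1 term: 1/12 · (-0.0222513 − 0.713780) = -0.0613359.
Partial sum through k=1: 273.252.
Order-2 term: −1/720 · (0.000694629 − 0.00251391) = 2.52678e-06.
Partial sum through k=2: 273.252.
Order-3 term: 1/30240 · (1.46973e-06 − 4.45898e-06) = -9.88507e-11.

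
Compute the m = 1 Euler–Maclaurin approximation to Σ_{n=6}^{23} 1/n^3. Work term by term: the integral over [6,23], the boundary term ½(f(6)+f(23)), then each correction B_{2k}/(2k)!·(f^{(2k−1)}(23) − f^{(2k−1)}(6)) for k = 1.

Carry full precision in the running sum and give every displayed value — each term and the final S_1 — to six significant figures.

∫_6^23 1/x^3 dx evaluates to 0.0129437.
½[f(6) + f(23)] = ½[0.00462963 + 8.21895e-05] = 0.00235591.
So far: 0.0152996.
Correction k=1: B_{2}/2! · (f^{(1)}(23) − f^{(1)}(6)) = 1/12 · (-1.07204e-05 − (-0.00231481)) = 0.000192008.

S_1 ≈ 0.0154916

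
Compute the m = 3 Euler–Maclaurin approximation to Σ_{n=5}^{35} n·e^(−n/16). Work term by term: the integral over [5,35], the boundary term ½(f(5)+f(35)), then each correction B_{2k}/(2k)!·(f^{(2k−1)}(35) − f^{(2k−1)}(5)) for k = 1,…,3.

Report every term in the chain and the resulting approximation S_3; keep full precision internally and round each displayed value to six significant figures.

S_3 ≈ 158.010

∫_5^35 x·e^(−x/16) dx evaluates to 154.270.
½[f(5) + f(35)] = ½[3.65808 + 3.92689] = 3.79248.
So far: 158.063.
k=1: B_{2}/(2)! × [f^{(1)}(35) − f^{(1)}(5)] = 1/12 × (-0.133234 − 0.502986) = -0.0530183.
Running total after k=1: 158.010.
k=2: B_{4}/(4)! × [f^{(3)}(35) − f^{(3)}(5)] = −1/720 × (0.000356094 − 0.00768054) = 1.01728e-05.
Running total after k=2: 158.010.
k=3: B_{6}/(6)! × [f^{(5)}(35) − f^{(5)}(5)] = 1/30240 × (4.81497e-06 − 5.23292e-05) = -1.57124e-09.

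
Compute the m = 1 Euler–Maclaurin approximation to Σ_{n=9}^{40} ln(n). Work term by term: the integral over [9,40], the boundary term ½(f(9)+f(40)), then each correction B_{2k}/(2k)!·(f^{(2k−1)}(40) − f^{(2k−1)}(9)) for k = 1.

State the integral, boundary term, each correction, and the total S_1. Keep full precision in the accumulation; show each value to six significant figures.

∫_9^40 ln(x) dx evaluates to 96.7802.
½[f(9) + f(40)] = ½[2.19722 + 3.68888] = 2.94305.
Running total after boundary: 99.7232.
Correction k=1: B_{2}/2! · (f^{(1)}(40) − f^{(1)}(9)) = 1/12 · (0.0250000 − 0.111111) = -0.00717593.

S_1 ≈ 99.7160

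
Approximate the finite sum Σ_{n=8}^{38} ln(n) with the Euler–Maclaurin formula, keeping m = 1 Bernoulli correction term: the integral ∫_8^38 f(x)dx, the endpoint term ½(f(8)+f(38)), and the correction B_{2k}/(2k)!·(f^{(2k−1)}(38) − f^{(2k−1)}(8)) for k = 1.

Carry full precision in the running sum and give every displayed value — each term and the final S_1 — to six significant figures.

S_1 ≈ 94.4430

The integral term ∫_8^38 ln(x) dx = 91.5927.
Endpoint term: (f(8) + f(38))/2 = (2.07944 + 3.63759)/2 = 2.85851.
So far: 94.4513.
Order-1 term: 1/12 · (0.0263158 − 0.125000) = -0.00822368.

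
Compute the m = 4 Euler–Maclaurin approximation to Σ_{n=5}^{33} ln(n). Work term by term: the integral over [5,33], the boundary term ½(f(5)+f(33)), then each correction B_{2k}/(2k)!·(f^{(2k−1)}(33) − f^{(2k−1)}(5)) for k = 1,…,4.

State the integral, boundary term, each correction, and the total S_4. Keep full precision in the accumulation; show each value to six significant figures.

The integral term ∫_5^33 ln(x) dx = 79.3376.
Endpoint term: (f(5) + f(33))/2 = (1.60944 + 3.49651)/2 = 2.55297.
Integral + boundary = 81.8905.
Order-1 term: 1/12 · (0.0303030 − 0.200000) = -0.0141414.
Running total after k=1: 81.8764.
Order-2 term: −1/720 · (5.56529e-05 − 0.0160000) = 2.21449e-05.
Running total after k=2: 81.8764.
Order-3 term: 1/30240 · (6.13256e-07 − 0.00768000) = -2.53948e-07.
Running total after k=3: 81.8764.
Order-4 term: −1/1209600 · (1.68941e-08 − 0.00921600) = 7.61903e-09.

S_4 ≈ 81.8764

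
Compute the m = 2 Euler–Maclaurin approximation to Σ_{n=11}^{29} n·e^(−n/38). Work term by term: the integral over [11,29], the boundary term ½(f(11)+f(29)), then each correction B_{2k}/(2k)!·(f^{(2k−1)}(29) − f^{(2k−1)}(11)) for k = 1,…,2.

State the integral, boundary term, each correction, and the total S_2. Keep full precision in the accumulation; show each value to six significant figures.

Integral: ∫_11^29 x·e^(−x/38) dx = 207.076.
Boundary: ½(f(11) + f(29)) = ½(8.23523 + 13.5196) = 10.8774.
Integral + boundary = 217.953.
Order-1 term: 1/12 · (0.110414 − 0.531941) = -0.0351272.
After k=1: 217.918.
Order-2 term: −1/720 · (0.000722159 − 0.00140530) = 9.48809e-07.

S_2 ≈ 217.918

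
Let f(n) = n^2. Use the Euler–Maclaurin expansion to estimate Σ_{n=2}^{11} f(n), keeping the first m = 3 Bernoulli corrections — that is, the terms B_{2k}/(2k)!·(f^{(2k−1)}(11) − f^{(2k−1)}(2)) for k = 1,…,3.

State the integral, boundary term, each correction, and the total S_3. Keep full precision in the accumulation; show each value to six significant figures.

S_3 ≈ 505.000

Integral: ∫_2^11 x^2 dx = 441.000.
½[f(2) + f(11)] = ½[4.00000 + 121.000] = 62.5000.
Integral + boundary = 503.500.
Order-1 term: 1/12 · (22.0000 − 4.00000) = 1.50000.
Running total after k=1: 505.000.
Order-2 term: −1/720 · (0.00000 − 0.00000) = 0.00000.
Running total after k=2: 505.000.
Order-3 term: 1/30240 · (0.00000 − 0.00000) = 0.00000.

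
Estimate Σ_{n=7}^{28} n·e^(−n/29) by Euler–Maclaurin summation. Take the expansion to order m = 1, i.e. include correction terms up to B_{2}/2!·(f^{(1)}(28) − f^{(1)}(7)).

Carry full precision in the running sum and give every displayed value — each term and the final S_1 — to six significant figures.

∫_7^28 x·e^(−x/29) dx evaluates to 190.668.
½[f(7) + f(28)] = ½[5.49881 + 10.6620] = 8.08041.
So far: 198.748.
k=1: B_{2}/(2)! × [f^{(1)}(28) − f^{(1)}(7)] = 1/12 × (0.0131306 − 0.595930) = -0.0485666.

S_1 ≈ 198.700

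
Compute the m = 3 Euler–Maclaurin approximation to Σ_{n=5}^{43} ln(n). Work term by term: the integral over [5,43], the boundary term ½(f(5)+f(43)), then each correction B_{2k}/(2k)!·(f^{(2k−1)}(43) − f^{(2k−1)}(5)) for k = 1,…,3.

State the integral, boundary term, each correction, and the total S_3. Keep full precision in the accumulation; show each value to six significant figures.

∫_5^43 ln(x) dx evaluates to 115.684.
Endpoint term: (f(5) + f(43))/2 = (1.60944 + 3.76120)/2 = 2.68532.
Integral + boundary = 118.370.
Order-1 term: 1/12 · (0.0232558 − 0.200000) = -0.0147287.
Running total after k=1: 118.355.
Order-2 term: −1/720 · (2.51550e-05 − 0.0160000) = 2.21873e-05.
Running total after k=2: 118.355.
Order-3 term: 1/30240 · (1.63256e-07 − 0.00768000) = -2.53963e-07.

S_3 ≈ 118.355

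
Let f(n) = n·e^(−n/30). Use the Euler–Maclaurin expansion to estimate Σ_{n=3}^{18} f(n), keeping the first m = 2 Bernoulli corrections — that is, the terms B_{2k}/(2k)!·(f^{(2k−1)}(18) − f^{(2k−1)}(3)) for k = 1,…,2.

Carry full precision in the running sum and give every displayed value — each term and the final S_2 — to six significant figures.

S_2 ≈ 111.747

∫_3^18 x·e^(−x/30) dx evaluates to 105.500.
Endpoint term: (f(3) + f(18))/2 = (2.71451 + 9.87861)/2 = 6.29656.
Running total after boundary: 111.797.
k=1: B_{2}/(2)! × [f^{(1)}(18) − f^{(1)}(3)] = 1/12 × (0.219525 − 0.814354) = -0.0495691.
Running total after k=1: 111.747.
k=2: B_{4}/(4)! × [f^{(3)}(18) − f^{(3)}(3)] = −1/720 × (0.00146350 − 0.00291559) = 2.01679e-06.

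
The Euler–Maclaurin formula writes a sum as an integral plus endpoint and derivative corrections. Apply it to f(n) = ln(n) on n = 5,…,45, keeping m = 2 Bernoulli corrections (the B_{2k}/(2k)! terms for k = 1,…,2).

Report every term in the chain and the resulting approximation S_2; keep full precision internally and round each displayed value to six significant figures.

The integral term ∫_5^45 ln(x) dx = 123.253.
Endpoint term: (f(5) + f(45))/2 = (1.60944 + 3.80666)/2 = 2.70805.
Running total after boundary: 125.961.
Order-1 term: 1/12 · (0.0222222 − 0.200000) = -0.0148148.
After k=1: 125.946.
Order-2 term: −1/720 · (2.19479e-05 − 0.0160000) = 2.21917e-05.

S_2 ≈ 125.946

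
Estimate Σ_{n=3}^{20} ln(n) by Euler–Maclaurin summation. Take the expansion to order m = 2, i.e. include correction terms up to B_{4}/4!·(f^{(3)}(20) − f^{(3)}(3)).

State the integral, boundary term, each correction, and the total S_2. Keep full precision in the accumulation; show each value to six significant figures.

S_2 ≈ 41.6425

∫_3^20 ln(x) dx evaluates to 39.6188.
Boundary: ½(f(3) + f(20)) = ½(1.09861 + 2.99573) = 2.04717.
So far: 41.6660.
k=1: B_{2}/(2)! × [f^{(1)}(20) − f^{(1)}(3)] = 1/12 × (0.0500000 − 0.333333) = -0.0236111.
After k=1: 41.6424.
k=2: B_{4}/(4)! × [f^{(3)}(20) − f^{(3)}(3)] = −1/720 × (0.000250000 − 0.0740741) = 0.000102533.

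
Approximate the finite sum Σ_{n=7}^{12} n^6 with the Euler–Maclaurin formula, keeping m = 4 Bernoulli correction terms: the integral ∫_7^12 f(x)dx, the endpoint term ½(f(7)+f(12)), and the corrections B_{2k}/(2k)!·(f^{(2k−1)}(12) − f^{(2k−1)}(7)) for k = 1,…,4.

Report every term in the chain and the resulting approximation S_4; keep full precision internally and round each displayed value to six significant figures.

The integral term ∫_7^12 x^6 dx = 5.00118e+06.
Boundary: ½(f(7) + f(12)) = ½(117649 + 2.98598e+06) = 1.55182e+06.
So far: 6.55300e+06.
Correction k=1: B_{2}/2! · (f^{(1)}(12) − f^{(1)}(7)) = 1/12 · (1.49299e+06 − 100842) = 116012.
After k=1: 6.66901e+06.
Correction k=2: B_{4}/4! · (f^{(3)}(12) − f^{(3)}(7)) = −1/720 · (207360 − 41160.0) = -230.833.
After k=2: 6.66878e+06.
Correction k=3: B_{6}/6! · (f^{(5)}(12) − f^{(5)}(7)) = 1/30240 · (8640.00 − 5040.00) = 0.119048.
After k=3: 6.66878e+06.
Correction k=4: B_{8}/8! · (f^{(7)}(12) − f^{(7)}(7)) = −1/1209600 · (0.00000 − 0.00000) = 0.00000.

S_4 ≈ 6.66878e+06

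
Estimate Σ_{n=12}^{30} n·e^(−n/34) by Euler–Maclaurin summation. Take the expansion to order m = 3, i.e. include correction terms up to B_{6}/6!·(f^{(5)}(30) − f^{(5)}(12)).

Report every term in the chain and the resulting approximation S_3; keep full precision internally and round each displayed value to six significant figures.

S_3 ≈ 208.838

Integral: ∫_12^30 x·e^(−x/34) dx = 198.449.
Endpoint term: (f(12) + f(30))/2 = (8.43142 + 12.4142)/2 = 10.4228.
Integral + boundary = 208.872.
Order-1 term: 1/12 · (0.0486833 − 0.454636) = -0.0338294.
Running total after k=1: 208.838.
Order-2 term: −1/720 · (0.000758045 − 0.00160889) = 1.18172e-06.
Running total after k=2: 208.838.
Order-3 term: 1/30240 · (1.27507e-06 − 2.44333e-06) = -3.86331e-11.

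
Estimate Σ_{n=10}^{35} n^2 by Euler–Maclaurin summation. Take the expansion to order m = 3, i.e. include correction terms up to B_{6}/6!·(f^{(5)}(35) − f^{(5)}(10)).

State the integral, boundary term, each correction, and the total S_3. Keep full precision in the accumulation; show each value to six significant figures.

∫_10^35 x^2 dx evaluates to 13958.3.
Endpoint term: (f(10) + f(35))/2 = (100.000 + 1225.00)/2 = 662.500.
So far: 14620.8.
Order-1 term: 1/12 · (70.0000 − 20.0000) = 4.16667.
Running total after k=1: 14625.0.
Order-2 term: −1/720 · (0.00000 − 0.00000) = 0.00000.
Running total after k=2: 14625.0.
Order-3 term: 1/30240 · (0.00000 − 0.00000) = 0.00000.

S_3 ≈ 14625.0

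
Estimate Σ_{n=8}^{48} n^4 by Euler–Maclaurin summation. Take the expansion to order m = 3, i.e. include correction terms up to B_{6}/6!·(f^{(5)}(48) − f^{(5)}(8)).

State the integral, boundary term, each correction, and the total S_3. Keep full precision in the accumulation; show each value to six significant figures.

Integral: ∫_8^48 x^4 dx = 5.09542e+07.
½[f(8) + f(48)] = ½[4096.00 + 5.30842e+06] = 2.65626e+06.
Running total after boundary: 5.36105e+07.
Correction k=1: B_{2}/2! · (f^{(1)}(48) − f^{(1)}(8)) = 1/12 · (442368 − 2048.00) = 36693.3.
Partial sum through k=1: 5.36472e+07.
Correction k=2: B_{4}/4! · (f^{(3)}(48) − f^{(3)}(8)) = −1/720 · (1152.00 − 192.000) = -1.33333.
Partial sum through k=2: 5.36472e+07.
Correction k=3: B_{6}/6! · (f^{(5)}(48) − f^{(5)}(8)) = 1/30240 · (0.00000 − 0.00000) = 0.00000.

S_3 ≈ 5.36472e+07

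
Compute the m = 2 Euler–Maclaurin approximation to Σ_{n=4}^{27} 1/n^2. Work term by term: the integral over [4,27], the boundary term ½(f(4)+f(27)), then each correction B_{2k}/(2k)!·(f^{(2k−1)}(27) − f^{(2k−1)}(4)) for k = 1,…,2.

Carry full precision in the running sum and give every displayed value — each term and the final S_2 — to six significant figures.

∫_4^27 1/x^2 dx evaluates to 0.212963.
½[f(4) + f(27)] = ½[0.0625000 + 0.00137174] = 0.0319359.
So far: 0.244899.
Order-1 term: 1/12 · (-0.000101611 − (-0.0312500)) = 0.00259570.
After k=1: 0.247495.
Order-2 term: −1/720 · (-1.67260e-06 − (-0.0234375)) = -3.25498e-05.

S_2 ≈ 0.247462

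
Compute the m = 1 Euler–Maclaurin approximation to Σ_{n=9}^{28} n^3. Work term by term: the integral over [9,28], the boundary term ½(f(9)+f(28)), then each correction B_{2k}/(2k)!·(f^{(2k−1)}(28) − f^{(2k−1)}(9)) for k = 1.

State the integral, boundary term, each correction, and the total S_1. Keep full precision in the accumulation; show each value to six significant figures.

The integral term ∫_9^28 x^3 dx = 152024.
½[f(9) + f(28)] = ½[729.000 + 21952.0] = 11340.5.
Integral + boundary = 163364.
Order-1 term: 1/12 · (2352.00 − 243.000) = 175.750.

S_1 ≈ 163540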